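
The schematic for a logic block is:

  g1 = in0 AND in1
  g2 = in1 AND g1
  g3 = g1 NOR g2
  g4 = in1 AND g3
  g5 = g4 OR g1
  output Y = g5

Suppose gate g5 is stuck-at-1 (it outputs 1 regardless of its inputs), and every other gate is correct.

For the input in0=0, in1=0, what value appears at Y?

Propagate with g5 forced: g1=0, g2=0, g3=1, g4=0, g5=1 [stuck-at-1].
So Y = 1. (Without the fault it would be 0.)

1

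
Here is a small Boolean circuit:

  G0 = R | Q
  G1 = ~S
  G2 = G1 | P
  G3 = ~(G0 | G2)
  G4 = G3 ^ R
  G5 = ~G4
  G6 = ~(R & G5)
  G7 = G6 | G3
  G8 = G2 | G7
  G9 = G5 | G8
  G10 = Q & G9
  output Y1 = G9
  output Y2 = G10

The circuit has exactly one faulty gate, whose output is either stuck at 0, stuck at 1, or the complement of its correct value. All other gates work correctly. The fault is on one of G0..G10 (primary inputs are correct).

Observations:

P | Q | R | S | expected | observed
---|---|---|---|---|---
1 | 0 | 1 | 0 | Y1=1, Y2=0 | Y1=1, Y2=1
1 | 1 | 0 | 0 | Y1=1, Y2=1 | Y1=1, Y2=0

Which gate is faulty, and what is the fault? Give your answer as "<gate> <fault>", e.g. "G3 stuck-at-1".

Fault-free values for test 1 (P=1, Q=0, R=1, S=0): G0=1, G1=1, G2=1, G3=0, G4=1, G5=0, G6=1, G7=1, G8=1, G9=1, G10=0, giving Y1=1, Y2=0. Observed Y1=1, Y2=1.
Test 1: faults giving observed Y1=1, Y2=1 are {G10 stuck-at-1, G10 inverted output}.
Test 2 (P=1, Q=1, R=0, S=0): fault-free G0=1, G1=1, G2=1, G3=0, G4=0, G5=1, G6=1, G7=1, G8=1, G9=1, G10=1 → Y1=1, Y2=1; observed Y1=1, Y2=0. Eliminates G10 stuck-at-1.
Only G10 inverted output is consistent with every test.

G10 inverted output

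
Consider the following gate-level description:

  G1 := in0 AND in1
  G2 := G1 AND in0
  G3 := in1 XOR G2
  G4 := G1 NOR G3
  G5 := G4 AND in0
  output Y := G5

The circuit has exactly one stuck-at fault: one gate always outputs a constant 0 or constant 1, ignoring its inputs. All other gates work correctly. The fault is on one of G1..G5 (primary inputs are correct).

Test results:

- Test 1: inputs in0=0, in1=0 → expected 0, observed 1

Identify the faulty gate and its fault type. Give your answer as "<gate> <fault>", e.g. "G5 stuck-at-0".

Fault-free values for test 1 (in0=0, in1=0): G1=0, G2=0, G3=0, G4=1, G5=0, giving Y=0. Observed 1.
Test 1: faults giving observed 1 are {G5 stuck-at-1}.
Only G5 stuck-at-1 is consistent with every test.

G5 stuck-at-1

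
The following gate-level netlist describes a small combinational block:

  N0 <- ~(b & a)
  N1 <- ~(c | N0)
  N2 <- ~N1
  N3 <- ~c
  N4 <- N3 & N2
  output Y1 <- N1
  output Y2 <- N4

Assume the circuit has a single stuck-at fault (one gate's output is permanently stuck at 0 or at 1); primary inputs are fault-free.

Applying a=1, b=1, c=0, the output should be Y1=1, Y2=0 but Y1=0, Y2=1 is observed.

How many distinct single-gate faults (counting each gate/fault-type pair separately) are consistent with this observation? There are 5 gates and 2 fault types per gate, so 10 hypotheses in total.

2

Fault-free: N0=0, N1=1, N2=0, N3=1, N4=0 → Y1=1, Y2=0. Observed Y1=0, Y2=1.
  N0 stuck-at-0: output Y1=1, Y2=0 ✗
  N0 stuck-at-1: output Y1=0, Y2=1 ✓
  N1 stuck-at-0: output Y1=0, Y2=1 ✓
  N1 stuck-at-1: output Y1=1, Y2=0 ✗
  N2 stuck-at-0: output Y1=1, Y2=0 ✗
  N2 stuck-at-1: output Y1=1, Y2=1 ✗
  N3 stuck-at-0: output Y1=1, Y2=0 ✗
  N3 stuck-at-1: output Y1=1, Y2=0 ✗
  N4 stuck-at-0: output Y1=1, Y2=0 ✗
  N4 stuck-at-1: output Y1=1, Y2=1 ✗
Consistent faults: {N0 stuck-at-1, N1 stuck-at-0} — 2 in all.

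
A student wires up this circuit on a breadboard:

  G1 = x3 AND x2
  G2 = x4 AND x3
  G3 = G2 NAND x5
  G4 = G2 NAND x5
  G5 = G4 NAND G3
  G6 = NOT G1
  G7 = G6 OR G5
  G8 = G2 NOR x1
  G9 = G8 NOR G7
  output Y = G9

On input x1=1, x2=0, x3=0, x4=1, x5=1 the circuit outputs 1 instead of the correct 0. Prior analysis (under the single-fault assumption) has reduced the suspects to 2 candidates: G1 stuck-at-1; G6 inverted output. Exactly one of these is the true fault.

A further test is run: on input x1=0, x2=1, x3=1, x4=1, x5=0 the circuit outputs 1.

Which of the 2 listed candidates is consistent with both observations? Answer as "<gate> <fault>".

G1 stuck-at-1

Evaluate each candidate on input x1=0, x2=1, x3=1, x4=1, x5=0:
  G1 stuck-at-1: G1=1 [stuck-at-1], G2=1, G3=1, G4=1, G5=0, G6=0, G7=0, G8=0, G9=1 → 1 — matches
  G6 inverted output: G1=1, G2=1, G3=1, G4=1, G5=0, G6=1 [inverted output], G7=1, G8=0, G9=0 → 0 — eliminated
Only G1 stuck-at-1 reproduces the observed 1.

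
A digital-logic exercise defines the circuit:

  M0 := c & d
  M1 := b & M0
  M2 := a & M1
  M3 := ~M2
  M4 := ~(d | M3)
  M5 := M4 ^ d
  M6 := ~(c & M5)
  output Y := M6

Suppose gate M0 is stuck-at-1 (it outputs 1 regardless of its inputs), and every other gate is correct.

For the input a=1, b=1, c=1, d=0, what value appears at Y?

0

Propagate with M0 forced: M0=1 [stuck-at-1], M1=1, M2=1, M3=0, M4=1, M5=1, M6=0.
So Y = 0. (Without the fault it would be 1.)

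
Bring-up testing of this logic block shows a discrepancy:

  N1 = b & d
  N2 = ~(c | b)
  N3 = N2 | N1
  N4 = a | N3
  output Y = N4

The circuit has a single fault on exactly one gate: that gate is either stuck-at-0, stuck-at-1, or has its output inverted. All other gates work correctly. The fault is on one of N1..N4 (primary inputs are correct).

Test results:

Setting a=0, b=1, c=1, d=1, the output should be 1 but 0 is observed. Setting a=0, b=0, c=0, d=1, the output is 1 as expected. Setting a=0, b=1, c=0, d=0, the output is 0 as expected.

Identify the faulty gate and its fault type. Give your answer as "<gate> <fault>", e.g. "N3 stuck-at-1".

Fault-free values for test 1 (a=0, b=1, c=1, d=1): N1=1, N2=0, N3=1, N4=1, giving Y=1. Observed 0.
Test 1: faults giving observed 0 are {N1 stuck-at-0, N1 inverted output, N3 stuck-at-0, N3 inverted output, N4 stuck-at-0, N4 inverted output}.
Test 2 (a=0, b=0, c=0, d=1): fault-free N1=0, N2=1, N3=1, N4=1 → 1; observed 1. Eliminates N3 stuck-at-0, N3 inverted output, N4 stuck-at-0, N4 inverted output.
Test 3 (a=0, b=1, c=0, d=0): fault-free N1=0, N2=0, N3=0, N4=0 → 0; observed 0. Eliminates N1 inverted output.
Only N1 stuck-at-0 is consistent with every test.

N1 stuck-at-0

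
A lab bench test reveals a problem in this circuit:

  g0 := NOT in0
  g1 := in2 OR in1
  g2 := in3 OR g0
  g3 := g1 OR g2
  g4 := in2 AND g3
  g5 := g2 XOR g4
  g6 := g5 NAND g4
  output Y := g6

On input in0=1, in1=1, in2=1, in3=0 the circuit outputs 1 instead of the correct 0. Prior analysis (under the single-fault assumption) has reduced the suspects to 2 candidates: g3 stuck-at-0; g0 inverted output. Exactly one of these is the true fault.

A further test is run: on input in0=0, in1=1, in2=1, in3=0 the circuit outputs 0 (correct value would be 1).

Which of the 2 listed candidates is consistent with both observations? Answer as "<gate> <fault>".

g0 inverted output

Evaluate each candidate on input in0=0, in1=1, in2=1, in3=0:
  g3 stuck-at-0: g0=1, g1=1, g2=1, g3=0 [stuck-at-0], g4=0, g5=1, g6=1 → 1 — eliminated
  g0 inverted output: g0=0 [inverted output], g1=1, g2=0, g3=1, g4=1, g5=1, g6=0 → 0 — matches
Only g0 inverted output reproduces the observed 0.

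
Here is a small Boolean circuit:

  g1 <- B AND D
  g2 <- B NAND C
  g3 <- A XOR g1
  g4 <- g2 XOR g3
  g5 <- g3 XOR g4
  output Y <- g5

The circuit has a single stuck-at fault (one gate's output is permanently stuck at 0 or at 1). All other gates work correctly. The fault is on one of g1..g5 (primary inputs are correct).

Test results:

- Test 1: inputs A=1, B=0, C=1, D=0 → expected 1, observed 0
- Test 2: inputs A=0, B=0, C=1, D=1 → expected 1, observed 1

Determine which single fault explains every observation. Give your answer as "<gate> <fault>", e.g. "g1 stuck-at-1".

g4 stuck-at-1

Fault-free values for test 1 (A=1, B=0, C=1, D=0): g1=0, g2=1, g3=1, g4=0, g5=1, giving Y=1. Observed 0.
Test 1: faults giving observed 0 are {g2 stuck-at-0, g4 stuck-at-1, g5 stuck-at-0}.
Test 2 (A=0, B=0, C=1, D=1): fault-free g1=0, g2=1, g3=0, g4=1, g5=1 → 1; observed 1. Eliminates g2 stuck-at-0, g5 stuck-at-0.
Only g4 stuck-at-1 is consistent with every test.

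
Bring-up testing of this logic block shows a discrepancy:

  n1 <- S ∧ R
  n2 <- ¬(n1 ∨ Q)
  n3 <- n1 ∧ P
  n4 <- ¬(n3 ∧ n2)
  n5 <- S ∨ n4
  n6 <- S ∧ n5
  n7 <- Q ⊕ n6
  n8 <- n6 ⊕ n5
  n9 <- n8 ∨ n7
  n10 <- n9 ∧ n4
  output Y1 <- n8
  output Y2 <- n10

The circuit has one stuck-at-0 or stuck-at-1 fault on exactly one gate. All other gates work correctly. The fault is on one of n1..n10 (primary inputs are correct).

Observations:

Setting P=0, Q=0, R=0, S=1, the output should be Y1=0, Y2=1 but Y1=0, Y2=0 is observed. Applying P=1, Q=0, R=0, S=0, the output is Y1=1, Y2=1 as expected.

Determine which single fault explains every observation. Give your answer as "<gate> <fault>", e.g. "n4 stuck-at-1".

n7 stuck-at-0

Fault-free values for test 1 (P=0, Q=0, R=0, S=1): n1=0, n2=1, n3=0, n4=1, n5=1, n6=1, n7=1, n8=0, n9=1, n10=1, giving Y1=0, Y2=1. Observed Y1=0, Y2=0.
Test 1: faults giving observed Y1=0, Y2=0 are {n3 stuck-at-1, n4 stuck-at-0, n5 stuck-at-0, n7 stuck-at-0, n9 stuck-at-0, n10 stuck-at-0}.
Test 2 (P=1, Q=0, R=0, S=0): fault-free n1=0, n2=1, n3=0, n4=1, n5=1, n6=0, n7=0, n8=1, n9=1, n10=1 → Y1=1, Y2=1; observed Y1=1, Y2=1. Eliminates n3 stuck-at-1, n4 stuck-at-0, n5 stuck-at-0, n9 stuck-at-0, n10 stuck-at-0.
Only n7 stuck-at-0 is consistent with every test.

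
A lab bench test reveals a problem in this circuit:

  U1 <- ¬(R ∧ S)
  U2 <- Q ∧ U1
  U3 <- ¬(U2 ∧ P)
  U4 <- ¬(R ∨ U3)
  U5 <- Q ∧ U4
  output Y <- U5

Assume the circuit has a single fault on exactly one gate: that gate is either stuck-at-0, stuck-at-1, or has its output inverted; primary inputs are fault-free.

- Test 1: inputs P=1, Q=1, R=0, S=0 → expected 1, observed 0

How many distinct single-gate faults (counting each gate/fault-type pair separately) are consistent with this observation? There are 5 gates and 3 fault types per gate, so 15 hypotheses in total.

Fault-free: U1=1, U2=1, U3=0, U4=1, U5=1 → 1. Observed 0.
  U1: stuck-at-0, inverted output ✓; others ✗
  U2: stuck-at-0, inverted output ✓; others ✗
  U3: stuck-at-1, inverted output ✓; others ✗
  U4: stuck-at-0, inverted output ✓; others ✗
  U5: stuck-at-0, inverted output ✓; others ✗
Consistent faults: {U1 stuck-at-0, U1 inverted output, U2 stuck-at-0, U2 inverted output, U3 stuck-at-1, U3 inverted output, U4 stuck-at-0, U4 inverted output, U5 stuck-at-0, U5 inverted output} — 10 in all.

10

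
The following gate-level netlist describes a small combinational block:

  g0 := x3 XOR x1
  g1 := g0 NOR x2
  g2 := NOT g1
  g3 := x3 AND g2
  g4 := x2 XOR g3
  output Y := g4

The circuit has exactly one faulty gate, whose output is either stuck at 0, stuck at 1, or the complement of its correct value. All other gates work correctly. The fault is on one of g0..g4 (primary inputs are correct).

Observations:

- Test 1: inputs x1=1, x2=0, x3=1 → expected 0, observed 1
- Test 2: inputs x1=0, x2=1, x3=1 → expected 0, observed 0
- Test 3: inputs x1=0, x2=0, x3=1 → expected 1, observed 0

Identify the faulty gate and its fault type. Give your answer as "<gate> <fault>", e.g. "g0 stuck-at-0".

Fault-free values for test 1 (x1=1, x2=0, x3=1): g0=0, g1=1, g2=0, g3=0, g4=0, giving Y=0. Observed 1.
Test 1: faults giving observed 1 are {g0 stuck-at-1, g0 inverted output, g1 stuck-at-0, g1 inverted output, g2 stuck-at-1, g2 inverted output, g3 stuck-at-1, g3 inverted output, g4 stuck-at-1, g4 inverted output}.
Test 2 (x1=0, x2=1, x3=1): fault-free g0=1, g1=0, g2=1, g3=1, g4=0 → 0; observed 0. Eliminates g1 inverted output, g2 inverted output, g3 inverted output, g4 stuck-at-1, g4 inverted output.
Test 3 (x1=0, x2=0, x3=1): fault-free g0=1, g1=0, g2=1, g3=1, g4=1 → 1; observed 0. Eliminates g0 stuck-at-1, g1 stuck-at-0, g2 stuck-at-1, g3 stuck-at-1.
Only g0 inverted output is consistent with every test.

g0 inverted output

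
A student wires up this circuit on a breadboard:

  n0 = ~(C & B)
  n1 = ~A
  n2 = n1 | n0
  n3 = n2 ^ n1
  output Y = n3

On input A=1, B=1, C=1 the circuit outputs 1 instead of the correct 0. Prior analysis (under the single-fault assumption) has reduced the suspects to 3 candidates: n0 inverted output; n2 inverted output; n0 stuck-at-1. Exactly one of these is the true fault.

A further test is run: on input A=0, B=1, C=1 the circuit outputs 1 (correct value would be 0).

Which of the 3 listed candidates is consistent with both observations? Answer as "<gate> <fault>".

n2 inverted output

Evaluate each candidate on input A=0, B=1, C=1:
  n0 inverted output: n0=1 [inverted output], n1=1, n2=1, n3=0 → 0 — eliminated
  n2 inverted output: n0=0, n1=1, n2=0 [inverted output], n3=1 → 1 — matches
  n0 stuck-at-1: n0=1 [stuck-at-1], n1=1, n2=1, n3=0 → 0 — eliminated
Only n2 inverted output reproduces the observed 1.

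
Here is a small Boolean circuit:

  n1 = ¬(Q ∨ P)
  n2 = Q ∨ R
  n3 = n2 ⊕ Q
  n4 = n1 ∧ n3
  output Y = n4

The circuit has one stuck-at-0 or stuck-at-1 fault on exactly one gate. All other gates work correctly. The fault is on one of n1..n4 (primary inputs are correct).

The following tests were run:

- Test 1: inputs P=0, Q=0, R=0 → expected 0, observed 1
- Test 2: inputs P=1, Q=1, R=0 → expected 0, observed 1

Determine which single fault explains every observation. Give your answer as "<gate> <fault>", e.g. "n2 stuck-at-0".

n4 stuck-at-1

Fault-free values for test 1 (P=0, Q=0, R=0): n1=1, n2=0, n3=0, n4=0, giving Y=0. Observed 1.
Test 1: faults giving observed 1 are {n2 stuck-at-1, n3 stuck-at-1, n4 stuck-at-1}.
Test 2 (P=1, Q=1, R=0): fault-free n1=0, n2=1, n3=0, n4=0 → 0; observed 1. Eliminates n2 stuck-at-1, n3 stuck-at-1.
Only n4 stuck-at-1 is consistent with every test.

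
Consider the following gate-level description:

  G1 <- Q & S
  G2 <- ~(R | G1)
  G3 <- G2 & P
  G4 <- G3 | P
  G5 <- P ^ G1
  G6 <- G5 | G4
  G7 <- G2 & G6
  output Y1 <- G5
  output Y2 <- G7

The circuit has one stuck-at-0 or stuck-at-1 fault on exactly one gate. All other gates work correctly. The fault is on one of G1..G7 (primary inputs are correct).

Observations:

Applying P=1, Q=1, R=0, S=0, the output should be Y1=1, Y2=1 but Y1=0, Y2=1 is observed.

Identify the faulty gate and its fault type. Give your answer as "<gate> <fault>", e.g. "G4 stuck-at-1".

Fault-free values for test 1 (P=1, Q=1, R=0, S=0): G1=0, G2=1, G3=1, G4=1, G5=1, G6=1, G7=1, giving Y1=1, Y2=1. Observed Y1=0, Y2=1.
Test 1: faults giving observed Y1=0, Y2=1 are {G5 stuck-at-0}.
Only G5 stuck-at-0 is consistent with every test.

G5 stuck-at-0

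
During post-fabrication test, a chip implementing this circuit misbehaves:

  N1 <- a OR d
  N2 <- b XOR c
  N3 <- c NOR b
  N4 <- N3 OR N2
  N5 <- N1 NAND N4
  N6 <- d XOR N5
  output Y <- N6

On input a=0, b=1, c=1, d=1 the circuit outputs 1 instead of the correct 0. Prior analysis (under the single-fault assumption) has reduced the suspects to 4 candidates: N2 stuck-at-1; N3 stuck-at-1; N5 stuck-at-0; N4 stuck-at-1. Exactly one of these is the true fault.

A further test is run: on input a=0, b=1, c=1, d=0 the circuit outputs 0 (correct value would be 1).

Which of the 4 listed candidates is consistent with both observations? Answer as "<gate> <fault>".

N5 stuck-at-0

Evaluate each candidate on input a=0, b=1, c=1, d=0:
  N2 stuck-at-1: N1=0, N2=1 [stuck-at-1], N3=0, N4=1, N5=1, N6=1 → 1 — eliminated
  N3 stuck-at-1: N1=0, N2=0, N3=1 [stuck-at-1], N4=1, N5=1, N6=1 → 1 — eliminated
  N5 stuck-at-0: N1=0, N2=0, N3=0, N4=0, N5=0 [stuck-at-0], N6=0 → 0 — matches
  N4 stuck-at-1: N1=0, N2=0, N3=0, N4=1 [stuck-at-1], N5=1, N6=1 → 1 — eliminated
Only N5 stuck-at-0 reproduces the observed 0.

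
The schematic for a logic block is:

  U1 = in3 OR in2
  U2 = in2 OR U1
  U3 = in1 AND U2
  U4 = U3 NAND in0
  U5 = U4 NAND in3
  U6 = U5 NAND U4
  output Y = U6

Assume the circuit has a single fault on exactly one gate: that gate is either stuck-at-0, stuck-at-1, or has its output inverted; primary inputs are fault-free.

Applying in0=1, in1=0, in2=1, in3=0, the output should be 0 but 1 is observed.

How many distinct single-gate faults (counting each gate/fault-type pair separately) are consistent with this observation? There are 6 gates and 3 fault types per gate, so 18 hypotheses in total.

8

Fault-free: U1=1, U2=1, U3=0, U4=1, U5=1, U6=0 → 0. Observed 1.
  U1: none of the 3 fault types match ✗
  U2: none of the 3 fault types match ✗
  U3: stuck-at-1, inverted output ✓; others ✗
  U4: stuck-at-0, inverted output ✓; others ✗
  U5: stuck-at-0, inverted output ✓; others ✗
  U6: stuck-at-1, inverted output ✓; others ✗
Consistent faults: {U3 stuck-at-1, U3 inverted output, U4 stuck-at-0, U4 inverted output, U5 stuck-at-0, U5 inverted output, U6 stuck-at-1, U6 inverted output} — 8 in all.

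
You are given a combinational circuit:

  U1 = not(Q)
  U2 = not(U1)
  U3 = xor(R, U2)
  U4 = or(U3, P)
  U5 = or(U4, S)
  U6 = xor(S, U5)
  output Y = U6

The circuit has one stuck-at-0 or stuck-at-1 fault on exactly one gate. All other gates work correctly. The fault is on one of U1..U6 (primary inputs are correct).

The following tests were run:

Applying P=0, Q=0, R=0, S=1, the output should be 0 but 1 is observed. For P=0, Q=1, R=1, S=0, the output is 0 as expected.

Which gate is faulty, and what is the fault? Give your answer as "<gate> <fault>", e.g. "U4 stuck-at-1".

U5 stuck-at-0

Fault-free values for test 1 (P=0, Q=0, R=0, S=1): U1=1, U2=0, U3=0, U4=0, U5=1, U6=0, giving Y=0. Observed 1.
Test 1: faults giving observed 1 are {U5 stuck-at-0, U6 stuck-at-1}.
Test 2 (P=0, Q=1, R=1, S=0): fault-free U1=0, U2=1, U3=0, U4=0, U5=0, U6=0 → 0; observed 0. Eliminates U6 stuck-at-1.
Only U5 stuck-at-0 is consistent with every test.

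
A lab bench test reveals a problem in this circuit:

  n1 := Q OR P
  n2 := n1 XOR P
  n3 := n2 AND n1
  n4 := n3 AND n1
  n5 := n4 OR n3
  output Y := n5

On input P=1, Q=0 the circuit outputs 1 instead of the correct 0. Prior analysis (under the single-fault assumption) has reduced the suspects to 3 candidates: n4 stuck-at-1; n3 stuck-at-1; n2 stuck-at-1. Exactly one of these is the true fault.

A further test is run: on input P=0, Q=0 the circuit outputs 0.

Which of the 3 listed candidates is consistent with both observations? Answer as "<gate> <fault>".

Evaluate each candidate on input P=0, Q=0:
  n4 stuck-at-1: n1=0, n2=0, n3=0, n4=1 [stuck-at-1], n5=1 → 1 — eliminated
  n3 stuck-at-1: n1=0, n2=0, n3=1 [stuck-at-1], n4=0, n5=1 → 1 — eliminated
  n2 stuck-at-1: n1=0, n2=1 [stuck-at-1], n3=0, n4=0, n5=0 → 0 — matches
Only n2 stuck-at-1 reproduces the observed 0.

n2 stuck-at-1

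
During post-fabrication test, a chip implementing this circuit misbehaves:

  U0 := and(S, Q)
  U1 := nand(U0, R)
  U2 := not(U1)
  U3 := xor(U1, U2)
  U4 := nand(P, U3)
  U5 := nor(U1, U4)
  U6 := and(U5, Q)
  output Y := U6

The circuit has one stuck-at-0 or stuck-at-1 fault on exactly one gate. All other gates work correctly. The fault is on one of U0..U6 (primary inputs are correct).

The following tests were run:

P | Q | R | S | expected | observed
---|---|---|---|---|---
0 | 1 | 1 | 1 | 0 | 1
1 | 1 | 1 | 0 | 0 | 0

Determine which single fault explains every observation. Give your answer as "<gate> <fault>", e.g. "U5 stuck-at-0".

Fault-free values for test 1 (P=0, Q=1, R=1, S=1): U0=1, U1=0, U2=1, U3=1, U4=1, U5=0, U6=0, giving Y=0. Observed 1.
Test 1: faults giving observed 1 are {U4 stuck-at-0, U5 stuck-at-1, U6 stuck-at-1}.
Test 2 (P=1, Q=1, R=1, S=0): fault-free U0=0, U1=1, U2=0, U3=1, U4=0, U5=0, U6=0 → 0; observed 0. Eliminates U5 stuck-at-1, U6 stuck-at-1.
Only U4 stuck-at-0 is consistent with every test.

U4 stuck-at-0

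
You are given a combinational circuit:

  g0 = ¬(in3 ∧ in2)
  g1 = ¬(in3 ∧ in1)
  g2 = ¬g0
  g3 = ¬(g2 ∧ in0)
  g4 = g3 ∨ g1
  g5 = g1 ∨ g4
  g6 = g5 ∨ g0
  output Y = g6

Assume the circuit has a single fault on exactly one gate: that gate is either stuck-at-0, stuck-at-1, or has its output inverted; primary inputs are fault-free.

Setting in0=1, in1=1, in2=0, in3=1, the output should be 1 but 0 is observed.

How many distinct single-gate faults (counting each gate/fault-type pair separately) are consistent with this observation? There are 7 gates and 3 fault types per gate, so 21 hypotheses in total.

4

Fault-free: g0=1, g1=0, g2=0, g3=1, g4=1, g5=1, g6=1 → 1. Observed 0.
  g0: stuck-at-0, inverted output ✓; others ✗
  g1: none of the 3 fault types match ✗
  g2: none of the 3 fault types match ✗
  g3: none of the 3 fault types match ✗
  g4: none of the 3 fault types match ✗
  g5: none of the 3 fault types match ✗
  g6: stuck-at-0, inverted output ✓; others ✗
Consistent faults: {g0 stuck-at-0, g0 inverted output, g6 stuck-at-0, g6 inverted output} — 4 in all.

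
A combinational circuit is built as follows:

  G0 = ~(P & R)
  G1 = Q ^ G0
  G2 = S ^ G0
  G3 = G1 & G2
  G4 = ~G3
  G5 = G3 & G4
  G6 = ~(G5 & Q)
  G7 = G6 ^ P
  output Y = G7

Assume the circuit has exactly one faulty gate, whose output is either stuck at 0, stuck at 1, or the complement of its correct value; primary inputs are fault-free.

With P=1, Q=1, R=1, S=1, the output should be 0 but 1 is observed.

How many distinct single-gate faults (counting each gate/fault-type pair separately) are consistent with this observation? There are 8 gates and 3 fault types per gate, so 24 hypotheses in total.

Fault-free: G0=0, G1=1, G2=1, G3=1, G4=0, G5=0, G6=1, G7=0 → 0. Observed 1.
  G0: none of the 3 fault types match ✗
  G1: none of the 3 fault types match ✗
  G2: none of the 3 fault types match ✗
  G3: none of the 3 fault types match ✗
  G4: stuck-at-1, inverted output ✓; others ✗
  G5: stuck-at-1, inverted output ✓; others ✗
  G6: stuck-at-0, inverted output ✓; others ✗
  G7: stuck-at-1, inverted output ✓; others ✗
Consistent faults: {G4 stuck-at-1, G4 inverted output, G5 stuck-at-1, G5 inverted output, G6 stuck-at-0, G6 inverted output, G7 stuck-at-1, G7 inverted output} — 8 in all.

8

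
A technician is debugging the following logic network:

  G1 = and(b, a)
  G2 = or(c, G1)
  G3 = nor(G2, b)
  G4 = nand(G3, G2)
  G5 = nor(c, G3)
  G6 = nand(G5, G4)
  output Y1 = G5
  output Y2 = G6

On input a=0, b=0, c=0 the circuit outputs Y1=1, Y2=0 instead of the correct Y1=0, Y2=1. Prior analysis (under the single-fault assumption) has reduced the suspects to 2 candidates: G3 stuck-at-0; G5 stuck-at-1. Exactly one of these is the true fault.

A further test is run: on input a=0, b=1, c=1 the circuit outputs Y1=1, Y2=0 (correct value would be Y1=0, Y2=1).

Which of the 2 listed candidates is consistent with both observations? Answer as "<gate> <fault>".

G5 stuck-at-1

Evaluate each candidate on input a=0, b=1, c=1:
  G3 stuck-at-0: G1=0, G2=1, G3=0 [stuck-at-0], G4=1, G5=0, G6=1 → Y1=0, Y2=1 — eliminated
  G5 stuck-at-1: G1=0, G2=1, G3=0, G4=1, G5=1 [stuck-at-1], G6=0 → Y1=1, Y2=0 — matches
Only G5 stuck-at-1 reproduces the observed Y1=1, Y2=0.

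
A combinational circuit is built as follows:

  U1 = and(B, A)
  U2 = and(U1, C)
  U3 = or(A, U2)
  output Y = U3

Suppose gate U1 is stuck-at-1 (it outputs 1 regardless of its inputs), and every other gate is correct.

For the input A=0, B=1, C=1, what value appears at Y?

Propagate with U1 forced: U1=1 [stuck-at-1], U2=1, U3=1.
So Y = 1. (Without the fault it would be 0.)

1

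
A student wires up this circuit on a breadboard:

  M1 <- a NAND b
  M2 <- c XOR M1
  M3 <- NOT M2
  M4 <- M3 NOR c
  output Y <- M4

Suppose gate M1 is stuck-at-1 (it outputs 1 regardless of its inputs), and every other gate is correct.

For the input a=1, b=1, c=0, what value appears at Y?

Propagate with M1 forced: M1=1 [stuck-at-1], M2=1, M3=0, M4=1.
So Y = 1. (Without the fault it would be 0.)

1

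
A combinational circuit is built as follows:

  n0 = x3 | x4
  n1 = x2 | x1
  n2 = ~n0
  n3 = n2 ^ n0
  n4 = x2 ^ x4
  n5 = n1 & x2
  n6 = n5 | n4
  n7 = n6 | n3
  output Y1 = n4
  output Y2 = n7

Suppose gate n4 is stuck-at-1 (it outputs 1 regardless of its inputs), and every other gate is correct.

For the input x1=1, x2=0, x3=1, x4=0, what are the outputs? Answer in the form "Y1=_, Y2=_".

Y1=1, Y2=1

Propagate with n4 forced: n0=1, n1=1, n2=0, n3=1, n4=1 [stuck-at-1], n5=0, n6=1, n7=1.
So the outputs are Y1=1, Y2=1. (Without the fault they would be Y1=0, Y2=1.)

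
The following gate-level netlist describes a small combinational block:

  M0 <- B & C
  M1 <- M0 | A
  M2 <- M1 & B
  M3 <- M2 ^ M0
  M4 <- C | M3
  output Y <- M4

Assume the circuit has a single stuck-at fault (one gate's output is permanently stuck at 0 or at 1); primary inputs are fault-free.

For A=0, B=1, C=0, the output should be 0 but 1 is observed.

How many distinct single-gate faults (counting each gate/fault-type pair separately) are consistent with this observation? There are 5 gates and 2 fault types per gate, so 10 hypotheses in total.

Fault-free: M0=0, M1=0, M2=0, M3=0, M4=0 → 0. Observed 1.
  M0 stuck-at-0: output 0 ✗
  M0 stuck-at-1: output 0 ✗
  M1 stuck-at-0: output 0 ✗
  M1 stuck-at-1: output 1 ✓
  M2 stuck-at-0: output 0 ✗
  M2 stuck-at-1: output 1 ✓
  M3 stuck-at-0: output 0 ✗
  M3 stuck-at-1: output 1 ✓
  M4 stuck-at-0: output 0 ✗
  M4 stuck-at-1: output 1 ✓
Consistent faults: {M1 stuck-at-1, M2 stuck-at-1, M3 stuck-at-1, M4 stuck-at-1} — 4 in all.

4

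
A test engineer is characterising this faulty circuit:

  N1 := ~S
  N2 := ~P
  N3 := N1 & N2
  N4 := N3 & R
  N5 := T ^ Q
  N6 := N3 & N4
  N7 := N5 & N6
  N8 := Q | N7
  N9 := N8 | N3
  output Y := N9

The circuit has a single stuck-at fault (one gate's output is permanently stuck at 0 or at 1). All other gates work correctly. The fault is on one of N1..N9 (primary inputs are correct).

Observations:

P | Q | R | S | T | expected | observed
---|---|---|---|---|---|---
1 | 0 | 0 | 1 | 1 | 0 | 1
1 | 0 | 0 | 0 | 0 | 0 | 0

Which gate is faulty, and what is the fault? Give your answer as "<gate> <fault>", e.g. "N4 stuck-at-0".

Fault-free values for test 1 (P=1, Q=0, R=0, S=1, T=1): N1=0, N2=0, N3=0, N4=0, N5=1, N6=0, N7=0, N8=0, N9=0, giving Y=0. Observed 1.
Test 1: faults giving observed 1 are {N3 stuck-at-1, N6 stuck-at-1, N7 stuck-at-1, N8 stuck-at-1, N9 stuck-at-1}.
Test 2 (P=1, Q=0, R=0, S=0, T=0): fault-free N1=1, N2=0, N3=0, N4=0, N5=0, N6=0, N7=0, N8=0, N9=0 → 0; observed 0. Eliminates N3 stuck-at-1, N7 stuck-at-1, N8 stuck-at-1, N9 stuck-at-1.
Only N6 stuck-at-1 is consistent with every test.

N6 stuck-at-1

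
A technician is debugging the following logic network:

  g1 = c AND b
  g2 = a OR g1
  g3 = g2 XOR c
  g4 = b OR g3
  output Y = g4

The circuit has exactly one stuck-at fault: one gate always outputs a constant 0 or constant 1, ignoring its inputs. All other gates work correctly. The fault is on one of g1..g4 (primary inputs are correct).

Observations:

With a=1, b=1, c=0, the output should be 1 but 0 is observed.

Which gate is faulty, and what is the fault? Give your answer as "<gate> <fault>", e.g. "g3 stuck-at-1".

Fault-free values for test 1 (a=1, b=1, c=0): g1=0, g2=1, g3=1, g4=1, giving Y=1. Observed 0.
Test 1: faults giving observed 0 are {g4 stuck-at-0}.
Only g4 stuck-at-0 is consistent with every test.

g4 stuck-at-0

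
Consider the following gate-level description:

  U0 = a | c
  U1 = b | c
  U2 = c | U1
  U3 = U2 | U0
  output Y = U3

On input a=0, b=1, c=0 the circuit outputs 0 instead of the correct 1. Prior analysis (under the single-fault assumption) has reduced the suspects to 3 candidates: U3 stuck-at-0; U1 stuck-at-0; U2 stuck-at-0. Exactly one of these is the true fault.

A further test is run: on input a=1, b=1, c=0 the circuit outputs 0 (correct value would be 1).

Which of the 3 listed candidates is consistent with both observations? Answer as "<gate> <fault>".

Evaluate each candidate on input a=1, b=1, c=0:
  U3 stuck-at-0: U0=1, U1=1, U2=1, U3=0 [stuck-at-0] → 0 — matches
  U1 stuck-at-0: U0=1, U1=0 [stuck-at-0], U2=0, U3=1 → 1 — eliminated
  U2 stuck-at-0: U0=1, U1=1, U2=0 [stuck-at-0], U3=1 → 1 — eliminated
Only U3 stuck-at-0 reproduces the observed 0.

U3 stuck-at-0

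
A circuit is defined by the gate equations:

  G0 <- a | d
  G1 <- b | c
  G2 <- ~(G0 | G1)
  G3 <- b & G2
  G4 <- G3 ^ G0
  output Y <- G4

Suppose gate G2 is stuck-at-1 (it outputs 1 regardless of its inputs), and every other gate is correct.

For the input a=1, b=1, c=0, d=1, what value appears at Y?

0

Propagate with G2 forced: G0=1, G1=1, G2=1 [stuck-at-1], G3=1, G4=0.
So Y = 0. (Without the fault it would be 1.)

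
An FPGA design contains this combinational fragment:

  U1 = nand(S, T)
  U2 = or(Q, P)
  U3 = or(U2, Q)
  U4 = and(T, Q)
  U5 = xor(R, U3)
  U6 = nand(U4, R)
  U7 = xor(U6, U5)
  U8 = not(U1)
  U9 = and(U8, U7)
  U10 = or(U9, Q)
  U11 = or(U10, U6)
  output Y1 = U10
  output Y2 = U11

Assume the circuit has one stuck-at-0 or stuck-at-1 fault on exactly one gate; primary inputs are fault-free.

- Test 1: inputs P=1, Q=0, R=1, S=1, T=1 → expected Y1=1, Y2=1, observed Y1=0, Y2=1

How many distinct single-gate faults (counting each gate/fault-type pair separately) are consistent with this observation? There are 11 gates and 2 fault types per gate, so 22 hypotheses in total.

Fault-free: U1=0, U2=1, U3=1, U4=0, U5=0, U6=1, U7=1, U8=1, U9=1, U10=1, U11=1 → Y1=1, Y2=1. Observed Y1=0, Y2=1.
  U1: stuck-at-1 ✓; others ✗
  U2: stuck-at-0 ✓; others ✗
  U3: stuck-at-0 ✓; others ✗
  U4: none of the 2 fault types match ✗
  U5: stuck-at-1 ✓; others ✗
  U6: none of the 2 fault types match ✗
  U7: stuck-at-0 ✓; others ✗
  U8: stuck-at-0 ✓; others ✗
  U9: stuck-at-0 ✓; others ✗
  U10: stuck-at-0 ✓; others ✗
  U11: none of the 2 fault types match ✗
Consistent faults: {U1 stuck-at-1, U2 stuck-at-0, U3 stuck-at-0, U5 stuck-at-1, U7 stuck-at-0, U8 stuck-at-0, U9 stuck-at-0, U10 stuck-at-0} — 8 in all.

8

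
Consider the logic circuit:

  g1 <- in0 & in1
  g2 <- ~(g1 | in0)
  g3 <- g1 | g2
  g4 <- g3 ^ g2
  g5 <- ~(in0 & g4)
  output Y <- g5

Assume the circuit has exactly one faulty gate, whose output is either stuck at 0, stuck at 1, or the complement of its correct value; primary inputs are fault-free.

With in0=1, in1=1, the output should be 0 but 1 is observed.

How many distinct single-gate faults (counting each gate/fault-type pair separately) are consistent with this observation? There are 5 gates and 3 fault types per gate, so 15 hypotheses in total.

Fault-free: g1=1, g2=0, g3=1, g4=1, g5=0 → 0. Observed 1.
  g1: stuck-at-0, inverted output ✓; others ✗
  g2: stuck-at-1, inverted output ✓; others ✗
  g3: stuck-at-0, inverted output ✓; others ✗
  g4: stuck-at-0, inverted output ✓; others ✗
  g5: stuck-at-1, inverted output ✓; others ✗
Consistent faults: {g1 stuck-at-0, g1 inverted output, g2 stuck-at-1, g2 inverted output, g3 stuck-at-0, g3 inverted output, g4 stuck-at-0, g4 inverted output, g5 stuck-at-1, g5 inverted output} — 10 in all.

10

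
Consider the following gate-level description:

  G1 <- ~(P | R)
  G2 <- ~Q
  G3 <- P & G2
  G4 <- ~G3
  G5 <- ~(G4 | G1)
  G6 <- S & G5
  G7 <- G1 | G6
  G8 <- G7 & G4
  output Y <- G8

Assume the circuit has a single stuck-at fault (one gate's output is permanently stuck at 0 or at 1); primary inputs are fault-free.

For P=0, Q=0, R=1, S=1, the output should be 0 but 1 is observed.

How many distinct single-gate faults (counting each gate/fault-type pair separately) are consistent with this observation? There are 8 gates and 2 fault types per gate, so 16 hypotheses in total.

Fault-free: G1=0, G2=1, G3=0, G4=1, G5=0, G6=0, G7=0, G8=0 → 0. Observed 1.
  G1: stuck-at-1 ✓; others ✗
  G2: none of the 2 fault types match ✗
  G3: none of the 2 fault types match ✗
  G4: none of the 2 fault types match ✗
  G5: stuck-at-1 ✓; others ✗
  G6: stuck-at-1 ✓; others ✗
  G7: stuck-at-1 ✓; others ✗
  G8: stuck-at-1 ✓; others ✗
Consistent faults: {G1 stuck-at-1, G5 stuck-at-1, G6 stuck-at-1, G7 stuck-at-1, G8 stuck-at-1} — 5 in all.

5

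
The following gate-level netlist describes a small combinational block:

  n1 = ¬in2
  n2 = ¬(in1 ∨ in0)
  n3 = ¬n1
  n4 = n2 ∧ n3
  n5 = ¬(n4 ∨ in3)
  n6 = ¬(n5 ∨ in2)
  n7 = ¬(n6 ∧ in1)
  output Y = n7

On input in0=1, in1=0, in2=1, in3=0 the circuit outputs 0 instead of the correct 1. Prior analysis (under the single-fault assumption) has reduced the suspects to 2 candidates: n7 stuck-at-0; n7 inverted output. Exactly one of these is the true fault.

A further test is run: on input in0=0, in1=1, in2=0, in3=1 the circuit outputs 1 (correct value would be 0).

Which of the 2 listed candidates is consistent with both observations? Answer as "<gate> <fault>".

Evaluate each candidate on input in0=0, in1=1, in2=0, in3=1:
  n7 stuck-at-0: n1=1, n2=0, n3=0, n4=0, n5=0, n6=1, n7=0 [stuck-at-0] → 0 — eliminated
  n7 inverted output: n1=1, n2=0, n3=0, n4=0, n5=0, n6=1, n7=1 [inverted output] → 1 — matches
Only n7 inverted output reproduces the observed 1.

n7 inverted output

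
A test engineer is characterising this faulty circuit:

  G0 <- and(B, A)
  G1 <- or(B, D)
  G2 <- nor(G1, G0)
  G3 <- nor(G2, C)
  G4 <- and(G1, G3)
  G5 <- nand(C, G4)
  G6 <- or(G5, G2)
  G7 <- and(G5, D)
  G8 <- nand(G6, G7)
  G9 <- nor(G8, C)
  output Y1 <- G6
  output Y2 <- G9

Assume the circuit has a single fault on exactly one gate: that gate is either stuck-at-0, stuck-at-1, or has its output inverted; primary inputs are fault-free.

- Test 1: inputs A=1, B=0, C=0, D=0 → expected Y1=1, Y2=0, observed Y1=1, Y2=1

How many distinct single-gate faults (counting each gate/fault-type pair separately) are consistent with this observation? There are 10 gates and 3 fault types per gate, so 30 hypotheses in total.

Fault-free: G0=0, G1=0, G2=1, G3=0, G4=0, G5=1, G6=1, G7=0, G8=1, G9=0 → Y1=1, Y2=0. Observed Y1=1, Y2=1.
  G0: none of the 3 fault types match ✗
  G1: none of the 3 fault types match ✗
  G2: none of the 3 fault types match ✗
  G3: none of the 3 fault types match ✗
  G4: none of the 3 fault types match ✗
  G5: none of the 3 fault types match ✗
  G6: none of the 3 fault types match ✗
  G7: stuck-at-1, inverted output ✓; others ✗
  G8: stuck-at-0, inverted output ✓; others ✗
  G9: stuck-at-1, inverted output ✓; others ✗
Consistent faults: {G7 stuck-at-1, G7 inverted output, G8 stuck-at-0, G8 inverted output, G9 stuck-at-1, G9 inverted output} — 6 in all.

6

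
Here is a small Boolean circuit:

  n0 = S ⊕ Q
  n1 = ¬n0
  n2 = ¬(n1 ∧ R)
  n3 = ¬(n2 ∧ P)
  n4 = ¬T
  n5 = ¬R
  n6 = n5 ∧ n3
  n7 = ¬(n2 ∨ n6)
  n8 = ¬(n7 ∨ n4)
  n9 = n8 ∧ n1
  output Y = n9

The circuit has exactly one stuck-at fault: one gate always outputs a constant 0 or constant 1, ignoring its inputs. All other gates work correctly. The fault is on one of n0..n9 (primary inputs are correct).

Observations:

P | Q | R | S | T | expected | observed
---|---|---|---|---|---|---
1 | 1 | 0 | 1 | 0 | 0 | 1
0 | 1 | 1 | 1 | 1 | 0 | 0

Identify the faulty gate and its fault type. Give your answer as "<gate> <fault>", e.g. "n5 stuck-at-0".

Fault-free values for test 1 (P=1, Q=1, R=0, S=1, T=0): n0=0, n1=1, n2=1, n3=0, n4=1, n5=1, n6=0, n7=0, n8=0, n9=0, giving Y=0. Observed 1.
Test 1: faults giving observed 1 are {n4 stuck-at-0, n8 stuck-at-1, n9 stuck-at-1}.
Test 2 (P=0, Q=1, R=1, S=1, T=1): fault-free n0=0, n1=1, n2=0, n3=1, n4=0, n5=0, n6=0, n7=1, n8=0, n9=0 → 0; observed 0. Eliminates n8 stuck-at-1, n9 stuck-at-1.
Only n4 stuck-at-0 is consistent with every test.

n4 stuck-at-0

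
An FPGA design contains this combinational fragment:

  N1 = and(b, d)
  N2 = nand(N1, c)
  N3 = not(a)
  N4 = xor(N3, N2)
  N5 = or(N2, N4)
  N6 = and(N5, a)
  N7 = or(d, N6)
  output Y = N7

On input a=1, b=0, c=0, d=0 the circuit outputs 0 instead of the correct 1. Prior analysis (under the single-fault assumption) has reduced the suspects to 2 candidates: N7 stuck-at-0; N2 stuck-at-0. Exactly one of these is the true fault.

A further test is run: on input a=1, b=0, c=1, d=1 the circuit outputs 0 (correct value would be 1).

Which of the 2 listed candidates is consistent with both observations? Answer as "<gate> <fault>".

N7 stuck-at-0

Evaluate each candidate on input a=1, b=0, c=1, d=1:
  N7 stuck-at-0: N1=0, N2=1, N3=0, N4=1, N5=1, N6=1, N7=0 [stuck-at-0] → 0 — matches
  N2 stuck-at-0: N1=0, N2=0 [stuck-at-0], N3=0, N4=0, N5=0, N6=0, N7=1 → 1 — eliminated
Only N7 stuck-at-0 reproduces the observed 0.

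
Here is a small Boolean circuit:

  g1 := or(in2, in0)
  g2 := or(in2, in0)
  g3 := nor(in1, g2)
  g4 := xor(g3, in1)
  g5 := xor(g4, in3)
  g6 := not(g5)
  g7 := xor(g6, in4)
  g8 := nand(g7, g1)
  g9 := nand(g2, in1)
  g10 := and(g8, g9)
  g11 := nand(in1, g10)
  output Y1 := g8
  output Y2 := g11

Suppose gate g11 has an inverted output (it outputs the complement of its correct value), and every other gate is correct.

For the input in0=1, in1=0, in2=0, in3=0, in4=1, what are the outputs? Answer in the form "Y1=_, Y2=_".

Propagate with g11 forced: g1=1, g2=1, g3=0, g4=0, g5=0, g6=1, g7=0, g8=1, g9=1, g10=1, g11=0 [inverted output].
So the outputs are Y1=1, Y2=0. (Without the fault they would be Y1=1, Y2=1.)

Y1=1, Y2=0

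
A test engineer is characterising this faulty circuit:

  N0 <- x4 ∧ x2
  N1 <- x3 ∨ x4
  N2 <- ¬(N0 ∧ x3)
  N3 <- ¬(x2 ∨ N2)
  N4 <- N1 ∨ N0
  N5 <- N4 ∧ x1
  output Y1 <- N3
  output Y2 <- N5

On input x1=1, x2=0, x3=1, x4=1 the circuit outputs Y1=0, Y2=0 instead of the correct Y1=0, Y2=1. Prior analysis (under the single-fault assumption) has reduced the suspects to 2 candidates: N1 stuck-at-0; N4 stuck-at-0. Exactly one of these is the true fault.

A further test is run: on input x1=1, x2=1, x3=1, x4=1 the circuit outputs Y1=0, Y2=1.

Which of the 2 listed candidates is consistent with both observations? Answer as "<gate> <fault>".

N1 stuck-at-0

Evaluate each candidate on input x1=1, x2=1, x3=1, x4=1:
  N1 stuck-at-0: N0=1, N1=0 [stuck-at-0], N2=0, N3=0, N4=1, N5=1 → Y1=0, Y2=1 — matches
  N4 stuck-at-0: N0=1, N1=1, N2=0, N3=0, N4=0 [stuck-at-0], N5=0 → Y1=0, Y2=0 — eliminated
Only N1 stuck-at-0 reproduces the observed Y1=0, Y2=1.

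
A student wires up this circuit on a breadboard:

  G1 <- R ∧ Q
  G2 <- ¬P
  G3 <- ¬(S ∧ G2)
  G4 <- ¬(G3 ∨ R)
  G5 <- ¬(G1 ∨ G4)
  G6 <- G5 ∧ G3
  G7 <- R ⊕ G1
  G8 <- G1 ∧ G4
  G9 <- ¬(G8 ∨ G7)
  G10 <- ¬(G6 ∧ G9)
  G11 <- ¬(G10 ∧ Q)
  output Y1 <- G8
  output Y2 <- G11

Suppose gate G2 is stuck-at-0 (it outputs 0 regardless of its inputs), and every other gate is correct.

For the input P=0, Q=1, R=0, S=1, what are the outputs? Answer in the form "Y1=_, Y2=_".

Propagate with G2 forced: G1=0, G2=0 [stuck-at-0], G3=1, G4=0, G5=1, G6=1, G7=0, G8=0, G9=1, G10=0, G11=1.
So the outputs are Y1=0, Y2=1. (Without the fault they would be Y1=0, Y2=0.)

Y1=0, Y2=1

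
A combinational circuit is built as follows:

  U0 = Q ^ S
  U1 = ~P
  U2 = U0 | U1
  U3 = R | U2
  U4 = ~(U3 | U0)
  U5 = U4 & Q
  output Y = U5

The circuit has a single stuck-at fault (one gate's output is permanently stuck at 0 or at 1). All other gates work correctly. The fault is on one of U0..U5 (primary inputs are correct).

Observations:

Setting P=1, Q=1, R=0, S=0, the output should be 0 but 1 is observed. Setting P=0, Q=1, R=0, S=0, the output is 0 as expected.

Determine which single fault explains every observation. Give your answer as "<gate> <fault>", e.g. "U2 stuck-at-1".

Fault-free values for test 1 (P=1, Q=1, R=0, S=0): U0=1, U1=0, U2=1, U3=1, U4=0, U5=0, giving Y=0. Observed 1.
Test 1: faults giving observed 1 are {U0 stuck-at-0, U4 stuck-at-1, U5 stuck-at-1}.
Test 2 (P=0, Q=1, R=0, S=0): fault-free U0=1, U1=1, U2=1, U3=1, U4=0, U5=0 → 0; observed 0. Eliminates U4 stuck-at-1, U5 stuck-at-1.
Only U0 stuck-at-0 is consistent with every test.

U0 stuck-at-0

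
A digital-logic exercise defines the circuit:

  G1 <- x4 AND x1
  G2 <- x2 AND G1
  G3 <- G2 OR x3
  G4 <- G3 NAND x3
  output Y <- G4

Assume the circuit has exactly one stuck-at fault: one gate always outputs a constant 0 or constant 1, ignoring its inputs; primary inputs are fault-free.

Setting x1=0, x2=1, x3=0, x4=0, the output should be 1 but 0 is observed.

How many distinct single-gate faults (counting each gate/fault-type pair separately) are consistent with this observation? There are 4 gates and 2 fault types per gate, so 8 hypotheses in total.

1

Fault-free: G1=0, G2=0, G3=0, G4=1 → 1. Observed 0.
  G1 stuck-at-0: output 1 ✗
  G1 stuck-at-1: output 1 ✗
  G2 stuck-at-0: output 1 ✗
  G2 stuck-at-1: output 1 ✗
  G3 stuck-at-0: output 1 ✗
  G3 stuck-at-1: output 1 ✗
  G4 stuck-at-0: output 0 ✓
  G4 stuck-at-1: output 1 ✗
Consistent faults: {G4 stuck-at-0} — 1 in all.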